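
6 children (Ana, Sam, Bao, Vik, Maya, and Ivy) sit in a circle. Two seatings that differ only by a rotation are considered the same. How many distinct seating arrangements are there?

Seat Ana anywhere (absorbing the rotational symmetry), then permute the other 5: (5)! = 120.

120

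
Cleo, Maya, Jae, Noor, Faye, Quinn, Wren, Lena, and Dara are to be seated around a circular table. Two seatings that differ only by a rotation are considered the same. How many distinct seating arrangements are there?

40320

Fix one person's seat to break rotational symmetry; the remaining 8 people can be arranged in (8)! = 40320 ways.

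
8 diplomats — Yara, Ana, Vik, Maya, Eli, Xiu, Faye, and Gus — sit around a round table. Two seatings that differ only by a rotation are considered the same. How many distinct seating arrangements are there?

Around a circle, 8 distinct people have 8!/8 = (7)! = 5040 rotationally distinct seatings.

5040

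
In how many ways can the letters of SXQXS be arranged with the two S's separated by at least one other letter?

There are 5!/(2!·2!) = 30 arrangements of SXQXS in total.
Arrangements with the S's together: treat SS as one letter, giving (4)!/(2!) = 12.
Hence 30 − 12 = 18.

18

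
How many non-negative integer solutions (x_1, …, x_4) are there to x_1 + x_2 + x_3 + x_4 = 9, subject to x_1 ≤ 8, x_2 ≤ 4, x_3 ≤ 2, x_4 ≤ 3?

Ignoring the caps, the number of non-negative solutions to x_1+…+x_4 = 9 is C(12,3) = 220.
Subtract solutions that violate a single cap (substitute x_i' = x_i − (cap_i+1)): x_1 ≥ 9 gives C(3,3) = 1; x_2 ≥ 5 gives C(7,3) = 35; x_3 ≥ 3 gives C(9,3) = 84; x_4 ≥ 4 gives C(8,3) = 56. Together 176.
Add back pairs where two caps are both exceeded: 0 + 0 + 0 + 4 + 1 + 10 = 15.
By inclusion–exclusion the count is 220 − 176 + 15 = 59.

59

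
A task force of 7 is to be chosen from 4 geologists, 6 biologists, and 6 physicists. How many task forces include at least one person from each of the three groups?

Total 7-person selections from all 16: C(16,7) = 11440.
Selections missing a whole group: no geologists → C(12,7) = 792; no biologists → C(10,7) = 120; no physicists → C(10,7) = 120.
Add back selections omitting two groups (i.e. drawn from a single group): C(4,7) + C(6,7) + C(6,7) = 0.
By inclusion–exclusion: 11440 − 1032 + 0 = 10408.

10408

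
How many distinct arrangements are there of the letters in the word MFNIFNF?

MFNIFNF has 7 letters with F appearing 3 times and N appearing twice.
Dividing 7! = 5040 by 3!·2! = 12 for the repeated letters gives 420.

420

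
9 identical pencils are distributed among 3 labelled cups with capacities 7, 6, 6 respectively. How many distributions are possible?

By stars and bars, unrestricted non-negative solutions to x_1+…+x_3 = 9 number C(9+2,2) = 55.
Subtract solutions that violate a single cap (substitute x_i' = x_i − (cap_i+1)): x_1 ≥ 8 gives C(3,2) = 3; x_2 ≥ 7 gives C(4,2) = 6; x_3 ≥ 7 gives C(4,2) = 6. Together 15.
No two caps can be exceeded simultaneously, so the pair terms are all 0.
By inclusion–exclusion the count is 55 − 15 + 0 = 40.

40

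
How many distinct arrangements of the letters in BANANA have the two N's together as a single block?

Treat the 2 copies of N as a single block. The multiset to arrange is then {NN, A, A, A, B}, 5 items in all.
That gives (5)!/(3!) = 20 arrangements.

20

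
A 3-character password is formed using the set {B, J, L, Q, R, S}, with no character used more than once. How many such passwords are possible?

With no repetition, fill the 3 characters in order: 6 choices, then 5, down to 4.
That product is 6 × 5 × 4 = 120.

120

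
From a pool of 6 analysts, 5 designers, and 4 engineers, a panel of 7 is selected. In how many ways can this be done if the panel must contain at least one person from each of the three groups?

5949

Unrestricted: C(15,7) = 6435 ways to pick any 7 of the 15.
Subtract selections that omit an entire group: no analysts → C(9,7) = 36; no designers → C(10,7) = 120; no engineers → C(11,7) = 330.
Add back selections omitting two groups (i.e. drawn from a single group): C(6,7) + C(5,7) + C(4,7) = 0.
By inclusion–exclusion: 6435 − 486 + 0 = 5949.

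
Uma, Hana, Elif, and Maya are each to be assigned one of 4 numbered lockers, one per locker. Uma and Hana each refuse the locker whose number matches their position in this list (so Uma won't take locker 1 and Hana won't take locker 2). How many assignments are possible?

Let Aᵢ (for i ∈ {1, 2}) be the placements that put person i in their forbidden locker. Any j of these fix j positions, leaving (4−j)! ways to fill the rest, and there are C(2,j) ways to pick which j.
By inclusion–exclusion, the number of valid placements is Σ_{j=0}^{2} (−1)^j C(2,j)·(4−j)!.
Computing: 24 − 12 + 2 = 14.

14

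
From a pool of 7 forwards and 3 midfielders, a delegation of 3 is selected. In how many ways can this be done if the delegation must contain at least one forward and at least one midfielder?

84

With no constraint there are C(10,3) = 120 possible selections.
Selections missing a whole group: no forwards → C(3,3) = 1; no midfielders → C(7,3) = 35.
Both groups omitted at once is impossible, so 120 − 36 = 84.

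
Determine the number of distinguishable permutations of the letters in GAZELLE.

1260

The 7 letters of GAZELLE have repeats: E appearing twice and L appearing twice.
The number of distinct arrangements is 7!/(2!·2!) = 5040/4 = 1260.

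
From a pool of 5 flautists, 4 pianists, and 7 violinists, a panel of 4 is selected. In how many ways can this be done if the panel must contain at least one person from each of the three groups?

910

Total 4-person selections from all 16: C(16,4) = 1820.
Selections missing a whole group: no flautists → C(11,4) = 330; no pianists → C(12,4) = 495; no violinists → C(9,4) = 126.
Add back selections omitting two groups (i.e. drawn from a single group): C(5,4) + C(4,4) + C(7,4) = 41.
By inclusion–exclusion: 1820 − 951 + 41 = 910.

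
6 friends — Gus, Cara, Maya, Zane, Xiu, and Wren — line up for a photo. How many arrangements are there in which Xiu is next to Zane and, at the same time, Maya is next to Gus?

96

Treat {Xiu,Zane} as one block (2 orders) and {Maya,Gus} as another (2 orders).
That leaves 4 units to arrange: 2 × 2 × 4! = 4 × 24 = 96.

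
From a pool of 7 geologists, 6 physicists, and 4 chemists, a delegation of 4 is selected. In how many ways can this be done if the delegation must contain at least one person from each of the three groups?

Unrestricted: C(17,4) = 2380 ways to pick any 4 of the 17.
Selections missing a whole group: no geologists → C(10,4) = 210; no physicists → C(11,4) = 330; no chemists → C(13,4) = 715.
Add back selections omitting two groups (i.e. drawn from a single group): C(7,4) + C(6,4) + C(4,4) = 51.
By inclusion–exclusion: 2380 − 1255 + 51 = 1176.

1176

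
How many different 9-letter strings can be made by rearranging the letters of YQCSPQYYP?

Letter multiplicities in YQCSPQYYP: C×1, P×2, Q×2, S×1, Y×3.
The number of distinct arrangements is 9!/(3!·2!·2!) = 362880/24 = 15120.

15120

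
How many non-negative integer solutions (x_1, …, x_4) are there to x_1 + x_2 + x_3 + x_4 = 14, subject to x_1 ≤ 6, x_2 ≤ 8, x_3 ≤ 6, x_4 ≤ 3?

143

Ignoring the caps, the number of non-negative solutions to x_1+…+x_4 = 14 is C(17,3) = 680.
Subtract solutions that violate a single cap (substitute x_i' = x_i − (cap_i+1)): x_1 ≥ 7 gives C(10,3) = 120; x_2 ≥ 9 gives C(8,3) = 56; x_3 ≥ 7 gives C(10,3) = 120; x_4 ≥ 4 gives C(13,3) = 286. Together 582.
Add back pairs where two caps are both exceeded: 0 + 1 + 20 + 0 + 4 + 20 = 45.
By inclusion–exclusion the count is 680 − 582 + 45 = 143.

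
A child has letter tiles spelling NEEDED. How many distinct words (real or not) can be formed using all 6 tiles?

The 6 letters of NEEDED have repeats: D appearing twice and E appearing 3 times.
The number of distinct arrangements is 6!/(3!·2!) = 720/12 = 60.

60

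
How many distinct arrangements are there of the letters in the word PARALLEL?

3360

PARALLEL has 8 letters with A appearing twice and L appearing 3 times.
The number of distinct arrangements is 8!/(3!·2!) = 40320/12 = 3360.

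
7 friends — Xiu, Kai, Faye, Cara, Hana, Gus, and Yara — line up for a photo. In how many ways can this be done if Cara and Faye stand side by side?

Treat {Cara, Faye} as a single unit. There are 6 units to order, and the pair itself can be ordered 2 ways.
That gives 2 × 6! = 2 × 720 = 1440.

1440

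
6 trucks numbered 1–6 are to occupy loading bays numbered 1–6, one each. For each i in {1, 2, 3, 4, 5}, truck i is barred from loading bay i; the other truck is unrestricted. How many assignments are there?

Let Aᵢ (for 1 ≤ i ≤ 5) be the placements that put truck i in its forbidden loading bay. Any j of these fix j positions, leaving (6−j)! ways to fill the rest, and there are C(5,j) ways to pick which j.
By inclusion–exclusion, the number of valid placements is Σ_{j=0}^{5} (−1)^j C(5,j)·(6−j)!.
Computing: 720 − 600 + 240 − 60 + 10 − 1 = 309.

309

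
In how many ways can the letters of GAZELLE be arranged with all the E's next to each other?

360

Treat the 2 copies of E as a single block. The multiset to arrange is then {EE, A, G, L, L, Z}, 6 items in all.
That gives (6)!/(2!) = 360 arrangements.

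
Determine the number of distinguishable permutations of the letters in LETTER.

The 6 letters of LETTER have repeats: E appearing twice and T appearing twice.
The number of distinct arrangements is 6!/(2!·2!) = 720/4 = 180.

180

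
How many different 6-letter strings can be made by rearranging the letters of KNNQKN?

60

The 6 letters of KNNQKN have repeats: K appearing twice and N appearing 3 times.
So there are 6! / (3!·2!) = 60 distinguishable arrangements.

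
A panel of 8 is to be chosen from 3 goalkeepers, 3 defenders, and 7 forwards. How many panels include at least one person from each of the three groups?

1197

Total 8-person selections from all 13: C(13,8) = 1287.
Subtract selections that omit an entire group: no goalkeepers → C(10,8) = 45; no defenders → C(10,8) = 45; no forwards → C(6,8) = 0.
Add back selections omitting two groups (i.e. drawn from a single group): C(3,8) + C(3,8) + C(7,8) = 0.
By inclusion–exclusion: 1287 − 90 + 0 = 1197.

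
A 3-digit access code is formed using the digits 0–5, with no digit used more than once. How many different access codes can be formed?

120

With no repetition, fill the 3 digits in order: 6 choices, then 5, down to 4.
6 × 5 × 4 = 120.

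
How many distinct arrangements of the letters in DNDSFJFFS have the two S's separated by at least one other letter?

11760

There are 9!/(3!·2!·2!) = 15120 arrangements of DNDSFJFFS in total.
Arrangements with the S's together: treat SS as one letter, giving (8)!/(3!·2!) = 3360.
Hence 15120 − 3360 = 11760.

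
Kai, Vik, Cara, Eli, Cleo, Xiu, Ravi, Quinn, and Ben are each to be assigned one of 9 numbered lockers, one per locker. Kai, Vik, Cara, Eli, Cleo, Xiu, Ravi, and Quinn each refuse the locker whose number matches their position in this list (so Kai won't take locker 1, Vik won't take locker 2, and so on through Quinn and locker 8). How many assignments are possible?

Let Aᵢ (for 1 ≤ i ≤ 8) be the placements that put person i in their forbidden locker. Any j of these fix j positions, leaving (9−j)! ways to fill the rest, and there are C(8,j) ways to pick which j.
By inclusion–exclusion, the number of valid placements is Σ_{j=0}^{8} (−1)^j C(8,j)·(9−j)!.
Computing: 362880 − 322560 + 141120 − 40320 + 8400 − 1344 + 168 − 16 + 1 = 148329.

148329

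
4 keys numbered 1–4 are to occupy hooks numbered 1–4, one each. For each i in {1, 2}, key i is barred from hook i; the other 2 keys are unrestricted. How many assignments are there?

14

Let Aᵢ (for i ∈ {1, 2}) be the placements that put key i in its forbidden hook. Any j of these fix j positions, leaving (4−j)! ways to fill the rest, and there are C(2,j) ways to pick which j.
By inclusion–exclusion, the number of valid placements is Σ_{j=0}^{2} (−1)^j C(2,j)·(4−j)!.
Computing: 24 − 12 + 2 = 14.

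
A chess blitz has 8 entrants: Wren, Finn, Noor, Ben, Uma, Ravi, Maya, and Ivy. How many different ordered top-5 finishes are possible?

6720

There are 8 choices for 1st place, 7 for 2nd, and so on down to 4 for position 5.
That gives 8 × 7 × 6 × 5 × 4 = 6720.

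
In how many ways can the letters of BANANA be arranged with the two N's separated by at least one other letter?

40

There are 6!/(3!·2!) = 60 arrangements of BANANA in total.
If the two N's are adjacent, glue them into one block, leaving 5 items to arrange: (5)!/(3!) = 20 ways.
Subtracting, 60 − 20 = 40 arrangements keep the N's apart.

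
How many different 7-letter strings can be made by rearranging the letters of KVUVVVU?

105

Letter multiplicities in KVUVVVU: K×1, U×2, V×4.
The number of distinct arrangements is 7!/(4!·2!) = 5040/48 = 105.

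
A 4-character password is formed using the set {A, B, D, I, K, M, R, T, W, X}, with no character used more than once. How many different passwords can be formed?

5040

Choose and order 4 of the 10 symbols: the first character has 10 options, the next 9, then 8, 7.
That product is 10 × 9 × 8 × 7 = 5040.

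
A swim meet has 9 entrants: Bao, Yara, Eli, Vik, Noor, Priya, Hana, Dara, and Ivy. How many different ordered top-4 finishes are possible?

3024

There are 9 choices for 1st place, 8 for 2nd, and so on down to 6 for position 4.
That gives 9 × 8 × 7 × 6 = 3024.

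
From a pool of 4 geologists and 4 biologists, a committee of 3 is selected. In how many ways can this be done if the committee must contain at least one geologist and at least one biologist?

Total 3-person selections from all 8: C(8,3) = 56.
Subtract selections that omit an entire group: no geologists → C(4,3) = 4; no biologists → C(4,3) = 4.
Both groups omitted at once is impossible, so 56 − 8 = 48.

48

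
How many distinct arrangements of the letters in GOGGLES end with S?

Fix S in the last position and arrange the remaining 6 letters.
Those 6 letters have G appearing 3 times, giving (6)!/(3!) = 120.

120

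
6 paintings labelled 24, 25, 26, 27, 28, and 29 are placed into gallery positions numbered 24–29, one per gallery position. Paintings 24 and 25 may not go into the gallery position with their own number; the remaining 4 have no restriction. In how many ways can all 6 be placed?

504

Let Aᵢ (for i ∈ {24, 25}) be the placements that put painting i in its forbidden gallery position. Any j of these fix j positions, leaving (6−j)! ways to fill the rest, and there are C(2,j) ways to pick which j.
By inclusion–exclusion, the number of valid placements is Σ_{j=0}^{2} (−1)^j C(2,j)·(6−j)!.
Computing: 720 − 240 + 24 = 504.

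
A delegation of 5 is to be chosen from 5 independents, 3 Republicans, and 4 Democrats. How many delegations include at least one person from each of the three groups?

590

Total 5-person selections from all 12: C(12,5) = 792.
Selections missing a whole group: no independents → C(7,5) = 21; no Republicans → C(9,5) = 126; no Democrats → C(8,5) = 56.
Add back selections omitting two groups (i.e. drawn from a single group): C(5,5) + C(3,5) + C(4,5) = 1.
By inclusion–exclusion: 792 − 203 + 1 = 590.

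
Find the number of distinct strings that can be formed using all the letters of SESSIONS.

Letter multiplicities in SESSIONS: E×1, I×1, N×1, O×1, S×4.
Dividing 8! = 40320 by 4! = 24 for the repeated letters gives 1680.

1680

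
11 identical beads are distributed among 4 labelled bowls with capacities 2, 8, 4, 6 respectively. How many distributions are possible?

94

Without the upper bounds there are C(14,3) = 364 ways to split 11 among 4 bowls.
Subtract solutions that violate a single cap (substitute x_i' = x_i − (cap_i+1)): x_1 ≥ 3 gives C(11,3) = 165; x_2 ≥ 9 gives C(5,3) = 10; x_3 ≥ 5 gives C(9,3) = 84; x_4 ≥ 7 gives C(7,3) = 35. Together 294.
Add back pairs where two caps are both exceeded: 0 + 20 + 4 + 0 + 0 + 0 = 24.
By inclusion–exclusion the count is 364 − 294 + 24 = 94.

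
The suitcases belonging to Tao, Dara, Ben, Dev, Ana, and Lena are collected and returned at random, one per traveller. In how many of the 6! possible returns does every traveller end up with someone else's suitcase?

265

This is the derangement count D_6: permutations of 6 items with no fixed point.
By inclusion–exclusion this is Σ_{j=0}^{6} (−1)^j C(6,j)·(6−j)!.
Computing: 720 − 720 + 360 − 120 + 30 − 6 + 1 = 265.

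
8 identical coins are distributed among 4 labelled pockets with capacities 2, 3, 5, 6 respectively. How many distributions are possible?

64

Without the upper bounds there are C(11,3) = 165 ways to split 8 among 4 pockets.
Subtract solutions that violate a single cap (substitute x_i' = x_i − (cap_i+1)): x_1 ≥ 3 gives C(8,3) = 56; x_2 ≥ 4 gives C(7,3) = 35; x_3 ≥ 6 gives C(5,3) = 10; x_4 ≥ 7 gives C(4,3) = 4. Together 105.
Add back pairs where two caps are both exceeded: 4 + 0 + 0 + 0 + 0 + 0 = 4.
By inclusion–exclusion the count is 165 − 105 + 4 = 64.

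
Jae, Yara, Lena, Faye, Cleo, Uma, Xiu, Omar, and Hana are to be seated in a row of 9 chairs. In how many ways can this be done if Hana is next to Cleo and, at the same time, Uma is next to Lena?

20160

Treat {Hana,Cleo} as one block (2 orders) and {Uma,Lena} as another (2 orders).
That leaves 7 units to arrange: 2 × 2 × 7! = 4 × 5040 = 20160.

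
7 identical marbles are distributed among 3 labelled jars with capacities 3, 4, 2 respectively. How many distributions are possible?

6

Ignoring the caps, the number of non-negative solutions to x_1+…+x_3 = 7 is C(9,2) = 36.
Subtract solutions that violate a single cap (substitute x_i' = x_i − (cap_i+1)): x_1 ≥ 4 gives C(5,2) = 10; x_2 ≥ 5 gives C(4,2) = 6; x_3 ≥ 3 gives C(6,2) = 15. Together 31.
Add back pairs where two caps are both exceeded: 0 + 1 + 0 = 1.
By inclusion–exclusion the count is 36 − 31 + 1 = 6.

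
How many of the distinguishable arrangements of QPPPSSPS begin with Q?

With the first slot taken by Q, it remains to arrange the other 7 letters (PPPSSPS).
Those 7 letters have P appearing 4 times and S appearing 3 times, giving (7)!/(4!·3!) = 35.

35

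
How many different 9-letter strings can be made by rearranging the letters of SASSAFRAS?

2520

SASSAFRAS has 9 letters with A appearing 3 times and S appearing 4 times.
So there are 9! / (4!·3!) = 2520 distinguishable arrangements.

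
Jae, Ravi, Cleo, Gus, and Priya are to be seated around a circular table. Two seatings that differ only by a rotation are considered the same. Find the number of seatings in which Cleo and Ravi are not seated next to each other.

All circular seatings of 5 people number (4)! = 24.
Seatings with Cleo beside Ravi: treat them as a block with 2 internal orders, giving 2 × (3)! = 12.
Subtracting, 24 − 12 = 12.

12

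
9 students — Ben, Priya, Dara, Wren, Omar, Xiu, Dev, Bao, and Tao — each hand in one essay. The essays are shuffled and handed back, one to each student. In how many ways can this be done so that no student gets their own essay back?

133496

Count assignments avoiding every fixed point. For any j of the 9 students fixed to their own essay, the other 9−j can be arranged in (9−j)! ways.
By inclusion–exclusion this is Σ_{j=0}^{9} (−1)^j C(9,j)·(9−j)!.
Computing: 362880 − 362880 + 181440 − 60480 + 15120 − 3024 + 504 − 72 + 9 − 1 = 133496.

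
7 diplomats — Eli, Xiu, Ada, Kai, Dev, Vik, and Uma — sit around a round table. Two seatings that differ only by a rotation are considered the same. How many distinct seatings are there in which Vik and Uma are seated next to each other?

Treat {Vik, Uma} as one unit (2 internal orders) and seat the resulting 6 units around the table: (5)! circular arrangements.
So 2 × (5)! = 2 × 120 = 240.

240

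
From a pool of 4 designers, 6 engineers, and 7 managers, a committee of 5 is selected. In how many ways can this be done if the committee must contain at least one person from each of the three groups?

With no constraint there are C(17,5) = 6188 possible selections.
Subtract selections that omit an entire group: no designers → C(13,5) = 1287; no engineers → C(11,5) = 462; no managers → C(10,5) = 252.
Add back selections omitting two groups (i.e. drawn from a single group): C(4,5) + C(6,5) + C(7,5) = 27.
By inclusion–exclusion: 6188 − 2001 + 27 = 4214.

4214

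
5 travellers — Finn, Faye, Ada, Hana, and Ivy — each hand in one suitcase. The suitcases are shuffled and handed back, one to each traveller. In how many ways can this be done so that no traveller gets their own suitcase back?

Let Aᵢ be the assignments in which traveller i gets their own suitcase. We want the size of the complement of A₁∪…∪A_5.
By inclusion–exclusion this is Σ_{j=0}^{5} (−1)^j C(5,j)·(5−j)!.
Computing: 120 − 120 + 60 − 20 + 5 − 1 = 44.

44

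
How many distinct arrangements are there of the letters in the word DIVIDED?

420

DIVIDED has 7 letters with D appearing 3 times and I appearing twice.
So there are 7! / (3!·2!) = 420 distinguishable arrangements.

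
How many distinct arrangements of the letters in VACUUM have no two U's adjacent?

240

Total arrangements of VACUUM: 6!/(2!) = 360.
Arrangements with the U's together: treat UU as one letter, giving (5)! = 120.
Subtracting, 360 − 120 = 240 arrangements keep the U's apart.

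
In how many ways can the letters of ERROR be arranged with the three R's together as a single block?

6

Treat the 3 copies of R as a single block. The multiset to arrange is then {RRR, E, O}, 3 items in all.
All 3 items are distinct, so there are (3)! = 6 arrangements.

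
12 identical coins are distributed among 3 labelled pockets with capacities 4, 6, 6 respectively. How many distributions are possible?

15

By stars and bars, unrestricted non-negative solutions to x_1+…+x_3 = 12 number C(12+2,2) = 91.
Subtract solutions that violate a single cap (substitute x_i' = x_i − (cap_i+1)): x_1 ≥ 5 gives C(9,2) = 36; x_2 ≥ 7 gives C(7,2) = 21; x_3 ≥ 7 gives C(7,2) = 21. Together 78.
Add back pairs where two caps are both exceeded: 1 + 1 + 0 = 2.
By inclusion–exclusion the count is 91 − 78 + 2 = 15.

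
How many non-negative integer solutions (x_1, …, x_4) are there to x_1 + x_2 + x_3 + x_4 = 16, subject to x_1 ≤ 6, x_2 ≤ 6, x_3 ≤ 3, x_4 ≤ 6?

By stars and bars, unrestricted non-negative solutions to x_1+…+x_4 = 16 number C(16+3,3) = 969.
Subtract solutions that violate a single cap (substitute x_i' = x_i − (cap_i+1)): x_1 ≥ 7 gives C(12,3) = 220; x_2 ≥ 7 gives C(12,3) = 220; x_3 ≥ 4 gives C(15,3) = 455; x_4 ≥ 7 gives C(12,3) = 220. Together 1115.
Add back pairs where two caps are both exceeded: 10 + 56 + 10 + 56 + 10 + 56 = 198.
By inclusion–exclusion the count is 969 − 1115 + 198 = 52.

52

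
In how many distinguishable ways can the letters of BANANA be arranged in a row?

60

Letter multiplicities in BANANA: A×3, B×1, N×2.
Dividing 6! = 720 by 3!·2! = 12 for the repeated letters gives 60.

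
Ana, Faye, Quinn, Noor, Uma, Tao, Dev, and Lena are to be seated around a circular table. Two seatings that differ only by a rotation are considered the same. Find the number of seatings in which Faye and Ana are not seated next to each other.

All circular seatings of 8 people number (7)! = 5040.
Seatings with Faye beside Ana: treat them as a block with 2 internal orders, giving 2 × (6)! = 1440.
Subtracting, 5040 − 1440 = 3600.

3600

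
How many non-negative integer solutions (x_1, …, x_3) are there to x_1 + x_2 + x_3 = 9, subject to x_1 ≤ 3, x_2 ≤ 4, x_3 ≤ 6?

Ignoring the caps, the number of non-negative solutions to x_1+…+x_3 = 9 is C(11,2) = 55.
Subtract solutions that violate a single cap (substitute x_i' = x_i − (cap_i+1)): x_1 ≥ 4 gives C(7,2) = 21; x_2 ≥ 5 gives C(6,2) = 15; x_3 ≥ 7 gives C(4,2) = 6. Together 42.
Add back pairs where two caps are both exceeded: 1 + 0 + 0 = 1.
By inclusion–exclusion the count is 55 − 42 + 1 = 14.

14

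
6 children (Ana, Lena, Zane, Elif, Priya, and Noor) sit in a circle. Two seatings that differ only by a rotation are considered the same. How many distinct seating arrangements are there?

120

Fix one person's seat to break rotational symmetry; the remaining 5 people can be arranged in (5)! = 120 ways.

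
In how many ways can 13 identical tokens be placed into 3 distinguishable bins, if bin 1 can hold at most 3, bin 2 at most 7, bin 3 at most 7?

14

Ignoring the caps, the number of non-negative solutions to x_1+…+x_3 = 13 is C(15,2) = 105.
Subtract solutions that violate a single cap (substitute x_i' = x_i − (cap_i+1)): x_1 ≥ 4 gives C(11,2) = 55; x_2 ≥ 8 gives C(7,2) = 21; x_3 ≥ 8 gives C(7,2) = 21. Together 97.
Add back pairs where two caps are both exceeded: 3 + 3 + 0 = 6.
By inclusion–exclusion the count is 105 − 97 + 6 = 14.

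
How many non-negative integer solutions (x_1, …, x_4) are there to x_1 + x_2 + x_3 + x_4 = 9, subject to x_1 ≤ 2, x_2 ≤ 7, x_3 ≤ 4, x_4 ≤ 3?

56

Ignoring the caps, the number of non-negative solutions to x_1+…+x_4 = 9 is C(12,3) = 220.
Subtract solutions that violate a single cap (substitute x_i' = x_i − (cap_i+1)): x_1 ≥ 3 gives C(9,3) = 84; x_2 ≥ 8 gives C(4,3) = 4; x_3 ≥ 5 gives C(7,3) = 35; x_4 ≥ 4 gives C(8,3) = 56. Together 179.
Add back pairs where two caps are both exceeded: 0 + 4 + 10 + 0 + 0 + 1 = 15.
By inclusion–exclusion the count is 220 − 179 + 15 = 56.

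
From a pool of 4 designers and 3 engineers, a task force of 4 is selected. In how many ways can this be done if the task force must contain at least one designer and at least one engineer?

With no constraint there are C(7,4) = 35 possible selections.
Subtract selections that omit an entire group: no designers → C(3,4) = 0; no engineers → C(4,4) = 1.
Both groups omitted at once is impossible, so 35 − 1 = 34.

34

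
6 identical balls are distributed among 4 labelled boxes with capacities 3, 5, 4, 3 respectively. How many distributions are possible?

59

By stars and bars, unrestricted non-negative solutions to x_1+…+x_4 = 6 number C(6+3,3) = 84.
Subtract solutions that violate a single cap (substitute x_i' = x_i − (cap_i+1)): x_1 ≥ 4 gives C(5,3) = 10; x_2 ≥ 6 gives C(3,3) = 1; x_3 ≥ 5 gives C(4,3) = 4; x_4 ≥ 4 gives C(5,3) = 10. Together 25.
No two caps can be exceeded simultaneously, so the pair terms are all 0.
By inclusion–exclusion the count is 84 − 25 + 0 = 59.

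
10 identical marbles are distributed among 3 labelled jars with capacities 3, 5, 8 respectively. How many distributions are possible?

21

By stars and bars, unrestricted non-negative solutions to x_1+…+x_3 = 10 number C(10+2,2) = 66.
Subtract solutions that violate a single cap (substitute x_i' = x_i − (cap_i+1)): x_1 ≥ 4 gives C(8,2) = 28; x_2 ≥ 6 gives C(6,2) = 15; x_3 ≥ 9 gives C(3,2) = 3. Together 46.
Add back pairs where two caps are both exceeded: 1 + 0 + 0 = 1.
By inclusion–exclusion the count is 66 − 46 + 1 = 21.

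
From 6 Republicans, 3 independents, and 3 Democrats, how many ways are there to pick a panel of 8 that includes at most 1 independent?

Split by how many independents are chosen (0 through 1).
Sum: C(3,0)·C(9,8) + C(3,1)·C(9,7) = 9 + 108 = 117.

117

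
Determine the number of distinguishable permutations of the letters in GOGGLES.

Letter multiplicities in GOGGLES: E×1, G×3, L×1, O×1, S×1.
Dividing 7! = 5040 by 3! = 6 for the repeated letters gives 840.

840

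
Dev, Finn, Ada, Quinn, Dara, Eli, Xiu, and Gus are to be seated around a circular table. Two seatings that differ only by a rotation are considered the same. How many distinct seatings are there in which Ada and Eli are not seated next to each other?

3600

Without the restriction there are (7)! = 5040 seatings.
Those with Ada next to Eli: fuse the pair into one unit and seat 7 units around a circle — 2·(6)! = 1440.
Subtracting, 5040 − 1440 = 3600.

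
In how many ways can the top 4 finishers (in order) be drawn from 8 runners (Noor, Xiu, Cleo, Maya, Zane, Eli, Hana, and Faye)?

1680

This is an ordered selection of 4 from 8: P(8,4).
That gives 8 × 7 × 6 × 5 = 1680.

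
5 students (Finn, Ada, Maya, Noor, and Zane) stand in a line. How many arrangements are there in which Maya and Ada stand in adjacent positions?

48

Glue Maya and Ada into one block (2 internal orders), leaving 4 units to arrange in a row.
That gives 2 × 4! = 2 × 24 = 48.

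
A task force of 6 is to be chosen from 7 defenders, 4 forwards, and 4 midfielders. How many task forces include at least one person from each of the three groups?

Unrestricted: C(15,6) = 5005 ways to pick any 6 of the 15.
Selections missing a whole group: no defenders → C(8,6) = 28; no forwards → C(11,6) = 462; no midfielders → C(11,6) = 462.
Add back selections omitting two groups (i.e. drawn from a single group): C(7,6) + C(4,6) + C(4,6) = 7.
By inclusion–exclusion: 5005 − 952 + 7 = 4060.

4060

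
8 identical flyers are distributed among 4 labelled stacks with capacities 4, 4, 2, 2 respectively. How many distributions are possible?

27

By stars and bars, unrestricted non-negative solutions to x_1+…+x_4 = 8 number C(8+3,3) = 165.
Subtract solutions that violate a single cap (substitute x_i' = x_i − (cap_i+1)): x_1 ≥ 5 gives C(6,3) = 20; x_2 ≥ 5 gives C(6,3) = 20; x_3 ≥ 3 gives C(8,3) = 56; x_4 ≥ 3 gives C(8,3) = 56. Together 152.
Add back pairs where two caps are both exceeded: 0 + 1 + 1 + 1 + 1 + 10 = 14.
By inclusion–exclusion the count is 165 − 152 + 14 = 27.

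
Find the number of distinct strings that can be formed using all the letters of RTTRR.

RTTRR has 5 letters with R appearing 3 times and T appearing twice.
So there are 5! / (3!·2!) = 10 distinguishable arrangements.

10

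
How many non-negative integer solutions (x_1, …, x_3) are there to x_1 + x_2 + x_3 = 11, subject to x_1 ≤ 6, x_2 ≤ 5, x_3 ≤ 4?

Without the upper bounds there are C(13,2) = 78 ways to split 11 among 3 variables.
Subtract solutions that violate a single cap (substitute x_i' = x_i − (cap_i+1)): x_1 ≥ 7 gives C(6,2) = 15; x_2 ≥ 6 gives C(7,2) = 21; x_3 ≥ 5 gives C(8,2) = 28. Together 64.
Add back pairs where two caps are both exceeded: 0 + 0 + 1 = 1.
By inclusion–exclusion the count is 78 − 64 + 1 = 15.

15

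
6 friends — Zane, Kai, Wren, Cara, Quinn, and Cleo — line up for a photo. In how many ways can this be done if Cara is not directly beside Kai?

There are 6! = 720 arrangements in all. If Cara and Kai are adjacent, merging them into one block gives 2·(5)! = 240 arrangements.
Complementary counting: 720 − 240 = 480.

480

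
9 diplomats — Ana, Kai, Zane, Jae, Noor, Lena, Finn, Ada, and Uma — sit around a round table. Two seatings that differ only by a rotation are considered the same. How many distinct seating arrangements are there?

Around a circle, 9 distinct people have 9!/9 = (8)! = 40320 rotationally distinct seatings.

40320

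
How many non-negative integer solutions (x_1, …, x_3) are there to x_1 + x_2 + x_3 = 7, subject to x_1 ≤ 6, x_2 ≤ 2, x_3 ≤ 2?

8

Ignoring the caps, the number of non-negative solutions to x_1+…+x_3 = 7 is C(9,2) = 36.
Subtract solutions that violate a single cap (substitute x_i' = x_i − (cap_i+1)): x_1 ≥ 7 gives C(2,2) = 1; x_2 ≥ 3 gives C(6,2) = 15; x_3 ≥ 3 gives C(6,2) = 15. Together 31.
Add back pairs where two caps are both exceeded: 0 + 0 + 3 = 3.
By inclusion–exclusion the count is 36 − 31 + 3 = 8.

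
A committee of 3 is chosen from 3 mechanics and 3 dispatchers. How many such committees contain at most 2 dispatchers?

19

Split by how many dispatchers are chosen (0 through 2).
Sum: C(3,0)·C(3,3) + C(3,1)·C(3,2) + C(3,2)·C(3,1) = 1 + 9 + 9 = 19.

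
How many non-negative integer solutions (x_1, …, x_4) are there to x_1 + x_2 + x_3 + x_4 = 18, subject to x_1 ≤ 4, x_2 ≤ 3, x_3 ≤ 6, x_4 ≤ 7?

10

Ignoring the caps, the number of non-negative solutions to x_1+…+x_4 = 18 is C(21,3) = 1330.
Subtract solutions that violate a single cap (substitute x_i' = x_i − (cap_i+1)): x_1 ≥ 5 gives C(16,3) = 560; x_2 ≥ 4 gives C(17,3) = 680; x_3 ≥ 7 gives C(14,3) = 364; x_4 ≥ 8 gives C(13,3) = 286. Together 1890.
Add back pairs where two caps are both exceeded: 220 + 84 + 56 + 120 + 84 + 20 = 584.
Subtract triples: 10 + 4 + 0 + 0 = 14.
By inclusion–exclusion the count is 1330 − 1890 + 584 − 14 = 10.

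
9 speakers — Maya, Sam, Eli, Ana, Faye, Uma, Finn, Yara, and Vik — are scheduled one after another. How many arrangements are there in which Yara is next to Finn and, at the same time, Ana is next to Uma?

Treat {Yara,Finn} as one block (2 orders) and {Ana,Uma} as another (2 orders).
That leaves 7 units to arrange: 2 × 2 × 7! = 4 × 5040 = 20160.

20160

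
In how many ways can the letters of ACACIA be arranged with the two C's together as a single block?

20

Treat the 2 copies of C as a single block. The multiset to arrange is then {CC, A, A, A, I}, 5 items in all.
That gives (5)!/(3!) = 20 arrangements.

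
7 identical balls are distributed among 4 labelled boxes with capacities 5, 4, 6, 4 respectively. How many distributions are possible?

By stars and bars, unrestricted non-negative solutions to x_1+…+x_4 = 7 number C(7+3,3) = 120.
Subtract solutions that violate a single cap (substitute x_i' = x_i − (cap_i+1)): x_1 ≥ 6 gives C(4,3) = 4; x_2 ≥ 5 gives C(5,3) = 10; x_3 ≥ 7 gives C(3,3) = 1; x_4 ≥ 5 gives C(5,3) = 10. Together 25.
No two caps can be exceeded simultaneously, so the pair terms are all 0.
By inclusion–exclusion the count is 120 − 25 + 0 = 95.

95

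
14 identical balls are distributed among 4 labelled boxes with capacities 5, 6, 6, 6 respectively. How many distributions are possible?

Ignoring the caps, the number of non-negative solutions to x_1+…+x_4 = 14 is C(17,3) = 680.
Subtract solutions that violate a single cap (substitute x_i' = x_i − (cap_i+1)): x_1 ≥ 6 gives C(11,3) = 165; x_2 ≥ 7 gives C(10,3) = 120; x_3 ≥ 7 gives C(10,3) = 120; x_4 ≥ 7 gives C(10,3) = 120. Together 525.
Add back pairs where two caps are both exceeded: 4 + 4 + 4 + 1 + 1 + 1 = 15.
By inclusion–exclusion the count is 680 − 525 + 15 = 170.

170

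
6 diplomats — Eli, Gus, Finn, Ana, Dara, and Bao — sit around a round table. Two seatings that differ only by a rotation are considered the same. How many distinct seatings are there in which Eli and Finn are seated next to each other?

48

Glue Eli and Finn into a block (2 internal orders). Seating 5 units around a circle gives (4)! arrangements.
So 2 × (4)! = 2 × 24 = 48.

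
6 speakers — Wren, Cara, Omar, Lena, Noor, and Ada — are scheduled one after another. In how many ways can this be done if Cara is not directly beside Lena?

480

There are 6! = 720 arrangements in all. If Cara and Lena are adjacent, merging them into one block gives 2·(5)! = 240 arrangements.
Complementary counting: 720 − 240 = 480.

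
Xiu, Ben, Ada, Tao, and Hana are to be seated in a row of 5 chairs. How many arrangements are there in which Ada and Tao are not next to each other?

72

Of the 5! = 120 arrangements, those with Ada and Tao adjacent number 2 × 4! = 48 (treat the pair as a block with 2 internal orders).
Complementary counting: 120 − 48 = 72.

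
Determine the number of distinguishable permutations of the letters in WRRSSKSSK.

3780

WRRSSKSSK has 9 letters with K appearing twice, R appearing twice, and S appearing 4 times.
The number of distinct arrangements is 9!/(4!·2!·2!) = 362880/96 = 3780.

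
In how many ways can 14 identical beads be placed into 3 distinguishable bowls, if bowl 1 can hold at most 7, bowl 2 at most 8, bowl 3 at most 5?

Without the upper bounds there are C(16,2) = 120 ways to split 14 among 3 bowls.
Subtract solutions that violate a single cap (substitute x_i' = x_i − (cap_i+1)): x_1 ≥ 8 gives C(8,2) = 28; x_2 ≥ 9 gives C(7,2) = 21; x_3 ≥ 6 gives C(10,2) = 45. Together 94.
Add back pairs where two caps are both exceeded: 0 + 1 + 0 = 1.
By inclusion–exclusion the count is 120 − 94 + 1 = 27.

27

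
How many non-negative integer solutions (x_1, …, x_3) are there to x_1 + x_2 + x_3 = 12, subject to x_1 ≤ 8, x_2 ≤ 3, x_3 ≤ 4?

Without the upper bounds there are C(14,2) = 91 ways to split 12 among 3 variables.
Subtract solutions that violate a single cap (substitute x_i' = x_i − (cap_i+1)): x_1 ≥ 9 gives C(5,2) = 10; x_2 ≥ 4 gives C(10,2) = 45; x_3 ≥ 5 gives C(9,2) = 36. Together 91.
Add back pairs where two caps are both exceeded: 0 + 0 + 10 = 10.
By inclusion–exclusion the count is 91 − 91 + 10 = 10.

10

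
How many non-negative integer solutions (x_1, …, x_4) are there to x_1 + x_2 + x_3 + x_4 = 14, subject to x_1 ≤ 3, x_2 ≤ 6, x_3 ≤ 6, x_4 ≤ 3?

33

By stars and bars, unrestricted non-negative solutions to x_1+…+x_4 = 14 number C(14+3,3) = 680.
Subtract solutions that violate a single cap (substitute x_i' = x_i − (cap_i+1)): x_1 ≥ 4 gives C(13,3) = 286; x_2 ≥ 7 gives C(10,3) = 120; x_3 ≥ 7 gives C(10,3) = 120; x_4 ≥ 4 gives C(13,3) = 286. Together 812.
Add back pairs where two caps are both exceeded: 20 + 20 + 84 + 1 + 20 + 20 = 165.
By inclusion–exclusion the count is 680 − 812 + 165 = 33.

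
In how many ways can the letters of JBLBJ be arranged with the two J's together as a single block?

12

Treat the 2 copies of J as a single block. The multiset to arrange is then {JJ, B, B, L}, 4 items in all.
That gives (4)!/(2!) = 12 arrangements.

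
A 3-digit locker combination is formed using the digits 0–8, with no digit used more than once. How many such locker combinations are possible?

Choose and order 3 of the 9 symbols: the first digit has 9 options, the next 8, then 7.
9 × 8 × 7 = 504.

504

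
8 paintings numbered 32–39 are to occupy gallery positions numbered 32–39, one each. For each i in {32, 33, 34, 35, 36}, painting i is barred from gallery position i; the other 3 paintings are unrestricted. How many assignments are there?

21234

Let Aᵢ (for 32 ≤ i ≤ 36) be the placements that put painting i in its forbidden gallery position. Any j of these fix j positions, leaving (8−j)! ways to fill the rest, and there are C(5,j) ways to pick which j.
By inclusion–exclusion, the number of valid placements is Σ_{j=0}^{5} (−1)^j C(5,j)·(8−j)!.
Computing: 40320 − 25200 + 7200 − 1200 + 120 − 6 = 21234.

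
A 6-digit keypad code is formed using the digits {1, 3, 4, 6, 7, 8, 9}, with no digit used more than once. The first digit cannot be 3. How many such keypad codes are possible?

The first digit has 7−1 = 6 choices (anything except 3).
The remaining 5 digits are filled from the other 6 symbols without repetition: 6 × 5 × 4 × 3 × 2 = 720.
Total: 6 × 720 = 4320.

4320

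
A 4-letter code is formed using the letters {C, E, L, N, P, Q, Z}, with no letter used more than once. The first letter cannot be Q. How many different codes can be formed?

720

The first letter has 7−1 = 6 choices (anything except Q).
The remaining 3 letters are filled from the other 6 symbols without repetition: 6 × 5 × 4 = 120.
Total: 6 × 120 = 720.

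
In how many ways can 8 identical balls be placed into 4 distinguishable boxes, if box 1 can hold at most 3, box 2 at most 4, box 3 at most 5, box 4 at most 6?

Ignoring the caps, the number of non-negative solutions to x_1+…+x_4 = 8 is C(11,3) = 165.
Subtract solutions that violate a single cap (substitute x_i' = x_i − (cap_i+1)): x_1 ≥ 4 gives C(7,3) = 35; x_2 ≥ 5 gives C(6,3) = 20; x_3 ≥ 6 gives C(5,3) = 10; x_4 ≥ 7 gives C(4,3) = 4. Together 69.
No two caps can be exceeded simultaneously, so the pair terms are all 0.
By inclusion–exclusion the count is 165 − 69 + 0 = 96.

96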